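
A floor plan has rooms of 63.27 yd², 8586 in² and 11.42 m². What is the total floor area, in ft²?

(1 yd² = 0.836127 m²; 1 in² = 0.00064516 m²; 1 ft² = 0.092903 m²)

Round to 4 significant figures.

752.0 ft²

63.27 yd² × 0.836127 = 52.9018 m²
8586 in² × 0.00064516 = 5.53934 m²
11.42 m² (already m²)
Sum: 52.9018 + 5.53934 + 11.42 = 69.8611 m²
In ft²: 69.8611 / 0.092903 = 751.979 ft²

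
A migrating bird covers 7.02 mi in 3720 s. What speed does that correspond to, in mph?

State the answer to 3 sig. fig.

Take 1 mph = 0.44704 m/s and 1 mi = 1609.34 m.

7.02 mi × 1609.34 → 11297.6 m
v = d / t = 11297.6 m / 3720 s = 3.03699 m/s
3.03699 m/s ÷ (0.44704 m/s/mph) = 6.79355 mph

6.79 mph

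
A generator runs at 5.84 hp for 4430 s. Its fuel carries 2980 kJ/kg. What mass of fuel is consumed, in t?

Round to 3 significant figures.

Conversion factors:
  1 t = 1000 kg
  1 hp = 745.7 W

5.84 hp → 4354.89 W
E = P × t = 4354.89 × 4430 = 1.92922×10⁷ J
2980 kJ/kg → 2.98×10⁶ J/kg
m = E / e_s = 1.92922×10⁷ / 2.98×10⁶ = 6.47389 kg
In t: 6.47389 / 1000 = 0.00647389 t

0.00647 t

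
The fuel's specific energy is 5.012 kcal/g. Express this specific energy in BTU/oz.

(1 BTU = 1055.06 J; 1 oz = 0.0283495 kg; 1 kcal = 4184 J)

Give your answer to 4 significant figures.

5.012 kcal/g × 4184 J/kcal ÷ 0.001 kg/g = 2.09702×10⁷ J/kg
2.09702×10⁷ J/kg ÷ 1055.06 J/BTU × 0.0283495 kg/oz = 563.47 BTU/oz

563.5 BTU/oz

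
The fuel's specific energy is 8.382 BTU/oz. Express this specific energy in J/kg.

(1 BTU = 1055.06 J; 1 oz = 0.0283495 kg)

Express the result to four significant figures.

3.119×10⁵ J/kg

8.382 BTU/oz × 1055.06 J/BTU ÷ 0.0283495 kg/oz = 311946 J/kg
311946 J/kg  = 311946 J/kg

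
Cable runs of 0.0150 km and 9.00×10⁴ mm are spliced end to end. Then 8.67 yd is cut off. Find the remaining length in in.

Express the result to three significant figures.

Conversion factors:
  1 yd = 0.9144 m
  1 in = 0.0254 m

3820 in

0.0150 km × 1000 = 15 m
9.00×10⁴ mm × 0.001 = 90 m
8.67 yd × 0.9144 = 7.92785 m
Result: 15 + 90 − 7.92785 = 97.0721 m
In in: 97.0721 / 0.0254 = 3821.74 in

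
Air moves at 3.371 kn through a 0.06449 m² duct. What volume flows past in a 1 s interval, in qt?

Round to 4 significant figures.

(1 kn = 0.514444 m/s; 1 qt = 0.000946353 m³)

118.2 qt

3.371 kn × 0.514444 = 1.73419 m/s
V = v × A × t = 1.73419 m/s × 0.06449 m² × 1 s = 0.111838 m³
0.111838 m³ ÷ (0.000946353 m³/qt) = 118.178 qt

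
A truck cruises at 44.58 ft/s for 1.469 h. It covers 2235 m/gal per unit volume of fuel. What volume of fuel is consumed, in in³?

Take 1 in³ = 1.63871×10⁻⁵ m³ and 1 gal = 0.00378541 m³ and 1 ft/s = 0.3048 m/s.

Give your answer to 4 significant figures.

7427 in³

44.58 ft/s → 13.588 m/s
1.469 h → 5288.4 s
d = v × t = 13.588 × 5288.4 = 71858.8 m
2235 m/gal → 590425 m/m³
V = d / (distance per unit fuel) = 71858.8 / 590425 = 0.121707 m³
In in³: 0.121707 / 1.63871×10⁻⁵ = 7427 in³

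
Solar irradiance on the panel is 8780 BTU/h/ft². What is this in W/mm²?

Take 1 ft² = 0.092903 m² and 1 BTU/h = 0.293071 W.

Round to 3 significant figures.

0.0277 W/mm²

8780 BTU/h/ft² × 0.293071 W/BTU/h ÷ 0.092903 m²/ft² = 27697.3 W/m²
27697.3 W/m² × 10⁻⁶ m²/mm² = 0.0276973 W/mm²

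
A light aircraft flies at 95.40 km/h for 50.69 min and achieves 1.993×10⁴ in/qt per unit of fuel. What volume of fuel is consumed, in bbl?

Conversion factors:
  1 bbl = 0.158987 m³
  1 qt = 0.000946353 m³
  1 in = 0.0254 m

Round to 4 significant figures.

0.9477 bbl

95.40 km/h → 26.5 m/s
50.69 min → 3041.4 s
d = v × t = 26.5 × 3041.4 = 80597.1 m
1.993×10⁴ in/qt → 534919 m/m³
V = d / (distance per unit fuel) = 80597.1 / 534919 = 0.150672 m³
In bbl: 0.150672 / 0.158987 = 0.9477 bbl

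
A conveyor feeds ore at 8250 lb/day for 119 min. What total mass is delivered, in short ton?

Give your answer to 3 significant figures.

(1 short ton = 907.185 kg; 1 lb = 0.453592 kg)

0.341 short ton

8250 lb/day → 0.0433117 kg/s
119 min → 7140 s
m = ṁ × t = 0.0433117 × 7140 = 309.246 kg
In short ton: 309.246 / 907.185 = 0.340885 short ton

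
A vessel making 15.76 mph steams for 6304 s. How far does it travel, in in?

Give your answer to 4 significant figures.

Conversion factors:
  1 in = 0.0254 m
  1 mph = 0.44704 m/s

1.749×10⁶ in

15.76 mph × 0.44704 = 7.04535 m/s
d = v × t = 7.04535 m/s × 6304 s = 44413.9 m
44413.9 m ÷ (0.0254 m/in) = 1.74858×10⁶ in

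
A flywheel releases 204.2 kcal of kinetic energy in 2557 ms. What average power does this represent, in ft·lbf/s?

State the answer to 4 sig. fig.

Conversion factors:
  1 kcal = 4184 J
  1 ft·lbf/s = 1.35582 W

204.2 kcal × 4184 → 854373 J
2557 ms × 0.001 → 2.557 s
P = E / t = 854373 J / 2.557 s = 334131 W
334131 W ÷ (1.35582 W/ft·lbf/s) = 246442 ft·lbf/s

2.464×10⁵ ft·lbf/s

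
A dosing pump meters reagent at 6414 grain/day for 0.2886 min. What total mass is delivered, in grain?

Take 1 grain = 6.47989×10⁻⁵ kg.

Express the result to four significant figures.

6414 grain/day → 4.81042×10⁻⁶ kg/s
0.2886 min → 17.316 s
m = ṁ × t = 4.81042×10⁻⁶ × 17.316 = 8.32972×10⁻⁵ kg
In grain: 8.32972×10⁻⁵ / 6.47989×10⁻⁵ = 1.28547 grain

1.285 grain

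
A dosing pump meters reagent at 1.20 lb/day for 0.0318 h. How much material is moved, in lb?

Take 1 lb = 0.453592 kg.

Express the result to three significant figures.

0.00159 lb

1.20 lb/day → 6.29989×10⁻⁶ kg/s
0.0318 h → 114.48 s
m = ṁ × t = 6.29989×10⁻⁶ × 114.48 = 7.21211×10⁻⁴ kg
In lb: 7.21211×10⁻⁴ / 0.453592 = 0.00159 lb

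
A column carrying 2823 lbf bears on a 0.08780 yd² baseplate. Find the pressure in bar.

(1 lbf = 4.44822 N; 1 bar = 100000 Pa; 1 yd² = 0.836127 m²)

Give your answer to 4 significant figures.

2823 lbf × 4.44822 → 12557.3 N
0.08780 yd² × 0.836127 → 0.073412 m²
P = F / A = 12557.3 N / 0.073412 m² = 171052 Pa
171052 Pa ÷ (100000 Pa/bar) = 1.71052 bar

1.711 bar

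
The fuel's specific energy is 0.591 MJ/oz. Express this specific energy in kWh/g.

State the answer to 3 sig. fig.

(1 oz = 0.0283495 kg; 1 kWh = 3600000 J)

0.00579 kWh/g

0.591 MJ/oz × 1000000 J/MJ ÷ 0.0283495 kg/oz = 2.08469×10⁷ J/kg
2.08469×10⁷ J/kg ÷ 3600000 J/kWh × 0.001 kg/g = 0.00579081 kWh/g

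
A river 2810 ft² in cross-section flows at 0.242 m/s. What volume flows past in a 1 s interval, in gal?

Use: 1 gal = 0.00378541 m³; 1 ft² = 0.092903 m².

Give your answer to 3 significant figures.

2810 ft² × 0.092903 = 261.057 m²
V = v × A × t = 0.242 m/s × 261.057 m² × 1 s = 63.1758 m³
63.1758 m³ ÷ (0.00378541 m³/gal) = 16689.3 gal

1.67×10⁴ gal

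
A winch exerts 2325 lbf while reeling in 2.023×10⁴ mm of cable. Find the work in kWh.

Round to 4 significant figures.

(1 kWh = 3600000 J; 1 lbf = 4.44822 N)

0.05812 kWh

2325 lbf × 4.44822 = 10342.1 N
2.023×10⁴ mm × 0.001 = 20.23 m
W = F × d = 10342.1 N × 20.23 m = 209221 J
209221 J ÷ (3600000 J/kWh) = 0.0581169 kWh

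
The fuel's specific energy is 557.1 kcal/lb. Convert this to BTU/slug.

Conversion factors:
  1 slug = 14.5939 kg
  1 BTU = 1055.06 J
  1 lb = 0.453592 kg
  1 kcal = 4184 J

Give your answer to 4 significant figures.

7.108×10⁴ BTU/slug

557.1 kcal/lb × 4184 J/kcal ÷ 0.453592 kg/lb = 5.13877×10⁶ J/kg
5.13877×10⁶ J/kg ÷ 1055.06 J/BTU × 14.5939 kg/slug = 71081 BTU/slug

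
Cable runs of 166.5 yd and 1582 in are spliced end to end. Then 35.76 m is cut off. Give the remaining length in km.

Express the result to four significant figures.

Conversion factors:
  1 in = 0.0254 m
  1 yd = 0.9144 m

0.1567 km

166.5 yd × 0.9144 = 152.248 m
1582 in × 0.0254 = 40.1828 m
35.76 m (already m)
Net: 152.248 + 40.1828 − 35.76 = 156.671 m
In km: 156.671 / 1000 = 0.156671 km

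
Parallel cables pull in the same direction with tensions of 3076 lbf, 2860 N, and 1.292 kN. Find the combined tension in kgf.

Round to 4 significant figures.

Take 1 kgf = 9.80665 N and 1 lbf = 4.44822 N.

3076 lbf × 4.44822 → 13682.7 N
2860 N (already N)
1.292 kN × 1000 → 1292 N
Combined: 13682.7 + 2860 + 1292 = 17834.7 N
In kgf: 17834.7 / 9.80665 = 1818.63 kgf

1819 kgf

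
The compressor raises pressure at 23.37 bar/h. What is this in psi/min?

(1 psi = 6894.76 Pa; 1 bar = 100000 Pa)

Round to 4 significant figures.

5.649 psi/min

23.37 bar/h × 100000 Pa/bar ÷ 3600 s/h = 649.167 Pa/s
649.167 Pa/s ÷ 6894.76 Pa/psi × 60 s/min = 5.64922 psi/min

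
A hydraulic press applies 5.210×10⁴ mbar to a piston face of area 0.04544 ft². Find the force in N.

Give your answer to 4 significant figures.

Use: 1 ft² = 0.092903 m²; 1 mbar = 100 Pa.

5.210×10⁴ mbar × 100 → 5.21×10⁶ Pa
0.04544 ft² × 0.092903 → 0.00422151 m²
F = P × A = 5.21×10⁶ Pa × 0.00422151 m² = 21994.1 N

2.199×10⁴ N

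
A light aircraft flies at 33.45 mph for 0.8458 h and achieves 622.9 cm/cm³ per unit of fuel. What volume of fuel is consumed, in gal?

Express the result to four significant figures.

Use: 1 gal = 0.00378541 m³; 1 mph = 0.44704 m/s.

1.931 gal

33.45 mph → 14.9535 m/s
0.8458 h → 3044.88 s
d = v × t = 14.9535 × 3044.88 = 45531.6 m
622.9 cm/cm³ → 6.229×10⁶ m/m³
V = d / (distance per unit fuel) = 45531.6 / 6.229×10⁶ = 0.00730962 m³
In gal: 0.00730962 / 0.00378541 = 1.931 gal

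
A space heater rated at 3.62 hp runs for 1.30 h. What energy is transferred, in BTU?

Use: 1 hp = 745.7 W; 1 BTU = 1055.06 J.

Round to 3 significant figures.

1.20×10⁴ BTU

3.62 hp × 745.7 → 2699.43 W
1.30 h × 3600 → 4680 s
E = P × t = 2699.43 W × 4680 s = 1.26333×10⁷ J
1.26333×10⁷ J ÷ (1055.06 J/BTU) = 11974 BTU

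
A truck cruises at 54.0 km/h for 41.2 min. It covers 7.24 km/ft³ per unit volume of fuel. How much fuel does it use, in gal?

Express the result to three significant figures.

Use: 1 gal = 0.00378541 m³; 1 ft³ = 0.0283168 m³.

38.3 gal

54.0 km/h → 15 m/s
41.2 min → 2472 s
d = v × t = 15 × 2472 = 37080 m
7.24 km/ft³ → 255679 m/m³
V = d / (distance per unit fuel) = 37080 / 255679 = 0.145026 m³
In gal: 0.145026 / 0.00378541 = 38.3118 gal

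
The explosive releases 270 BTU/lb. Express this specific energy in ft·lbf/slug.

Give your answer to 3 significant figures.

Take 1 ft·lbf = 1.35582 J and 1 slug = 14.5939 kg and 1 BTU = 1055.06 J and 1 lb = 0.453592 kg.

6.76×10⁶ ft·lbf/slug

270 BTU/lb × 1055.06 J/BTU ÷ 0.453592 kg/lb = 628023 J/kg
628023 J/kg ÷ 1.35582 J/ft·lbf × 14.5939 kg/slug = 6.75997×10⁶ ft·lbf/slug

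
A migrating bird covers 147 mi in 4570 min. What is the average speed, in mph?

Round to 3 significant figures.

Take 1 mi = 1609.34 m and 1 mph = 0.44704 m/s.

147 mi × 1609.34 → 236573 m
4570 min × 60 → 274200 s
v = d / t = 236573 m / 274200 s = 0.862775 m/s
0.862775 m/s ÷ (0.44704 m/s/mph) = 1.92997 mph

1.93 mph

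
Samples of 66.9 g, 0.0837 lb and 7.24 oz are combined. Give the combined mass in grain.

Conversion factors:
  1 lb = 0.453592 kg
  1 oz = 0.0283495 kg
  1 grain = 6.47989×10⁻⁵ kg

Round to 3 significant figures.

4790 grain

66.9 g × 0.001 → 0.0669 kg
0.0837 lb × 0.453592 → 0.0379657 kg
7.24 oz × 0.0283495 → 0.20525 kg
Combined: 0.0669 + 0.0379657 + 0.20525 = 0.310116 kg
In grain: 0.310116 / 6.47989×10⁻⁵ = 4785.82 grain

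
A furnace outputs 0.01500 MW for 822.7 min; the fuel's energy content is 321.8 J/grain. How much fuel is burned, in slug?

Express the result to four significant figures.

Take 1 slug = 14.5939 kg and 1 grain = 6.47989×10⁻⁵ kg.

10.22 slug

0.01500 MW → 15000 W
822.7 min → 49362 s
E = P × t = 15000 × 49362 = 7.4043×10⁸ J
321.8 J/grain → 4.96613×10⁶ J/kg
m = E / e_s = 7.4043×10⁸ / 4.96613×10⁶ = 149.096 kg
In slug: 149.096 / 14.5939 = 10.2163 slug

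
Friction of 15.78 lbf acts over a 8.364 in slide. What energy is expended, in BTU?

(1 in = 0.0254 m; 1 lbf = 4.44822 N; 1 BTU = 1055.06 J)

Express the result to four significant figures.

15.78 lbf × 4.44822 → 70.1929 N
8.364 in × 0.0254 → 0.212446 m
W = F × d = 70.1929 N × 0.212446 m = 14.9122 J
14.9122 J ÷ (1055.06 J/BTU) = 0.014134 BTU

0.01413 BTU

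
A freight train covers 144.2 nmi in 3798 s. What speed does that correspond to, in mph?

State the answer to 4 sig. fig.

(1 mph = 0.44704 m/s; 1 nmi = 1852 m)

144.2 nmi × 1852 = 267058 m
v = d / t = 267058 m / 3798 s = 70.3154 m/s
70.3154 m/s ÷ (0.44704 m/s/mph) = 157.291 mph

157.3 mph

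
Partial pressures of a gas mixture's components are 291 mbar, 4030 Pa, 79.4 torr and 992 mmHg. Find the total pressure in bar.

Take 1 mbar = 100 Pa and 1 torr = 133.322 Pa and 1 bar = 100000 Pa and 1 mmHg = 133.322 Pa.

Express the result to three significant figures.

1.76 bar

291 mbar × 100 = 29100 Pa
4030 Pa (already Pa)
79.4 torr × 133.322 = 10585.8 Pa
992 mmHg × 133.322 = 132255 Pa
Total: 29100 + 4030 + 10585.8 + 132255 = 175971 Pa
In bar: 175971 / 100000 = 1.75971 bar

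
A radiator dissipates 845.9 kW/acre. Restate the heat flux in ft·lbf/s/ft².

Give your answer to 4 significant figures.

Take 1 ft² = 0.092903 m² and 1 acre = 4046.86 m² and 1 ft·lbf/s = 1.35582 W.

14.32 ft·lbf/s/ft²

845.9 kW/acre × 1000 W/kW ÷ 4046.86 m²/acre = 209.026 W/m²
209.026 W/m² ÷ 1.35582 W/ft·lbf/s × 0.092903 m²/ft² = 14.3228 ft·lbf/s/ft²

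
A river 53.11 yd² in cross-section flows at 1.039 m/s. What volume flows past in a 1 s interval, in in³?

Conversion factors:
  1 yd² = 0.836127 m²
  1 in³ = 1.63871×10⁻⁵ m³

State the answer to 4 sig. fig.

53.11 yd² × 0.836127 = 44.4067 m²
V = v × A × t = 1.039 m/s × 44.4067 m² × 1 s = 46.1386 m³
46.1386 m³ ÷ (1.63871×10⁻⁵ m³/in³) = 2.81554×10⁶ in³

2.816×10⁶ in³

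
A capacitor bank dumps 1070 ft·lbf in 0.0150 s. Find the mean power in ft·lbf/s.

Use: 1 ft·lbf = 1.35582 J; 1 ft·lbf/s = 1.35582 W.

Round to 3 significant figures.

7.13×10⁴ ft·lbf/s

1070 ft·lbf × 1.35582 = 1450.73 J
P = E / t = 1450.73 J / 0.015 s = 96715.3 W
96715.3 W ÷ (1.35582 W/ft·lbf/s) = 71333.4 ft·lbf/s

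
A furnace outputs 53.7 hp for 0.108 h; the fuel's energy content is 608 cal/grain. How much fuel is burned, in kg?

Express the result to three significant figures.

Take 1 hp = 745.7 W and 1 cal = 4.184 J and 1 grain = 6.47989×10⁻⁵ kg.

53.7 hp → 40044.1 W
0.108 h → 388.8 s
E = P × t = 40044.1 × 388.8 = 1.55691×10⁷ J
608 cal/grain → 3.9258×10⁷ J/kg
m = E / e_s = 1.55691×10⁷ / 3.9258×10⁷ = 0.396584 kg

0.397 kg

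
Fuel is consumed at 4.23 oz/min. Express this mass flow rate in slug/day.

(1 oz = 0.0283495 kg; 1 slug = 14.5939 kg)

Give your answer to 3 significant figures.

11.8 slug/day

4.23 oz/min × 0.0283495 kg/oz ÷ 60 s/min = 0.00199864 kg/s
0.00199864 kg/s ÷ 14.5939 kg/slug × 86400 s/day = 11.8325 slug/day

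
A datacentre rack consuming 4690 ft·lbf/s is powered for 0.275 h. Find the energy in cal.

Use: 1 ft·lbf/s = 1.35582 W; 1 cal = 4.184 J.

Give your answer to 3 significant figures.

4690 ft·lbf/s × 1.35582 → 6358.8 W
0.275 h × 3600 → 990 s
E = P × t = 6358.8 W × 990 s = 6.29521×10⁶ J
6.29521×10⁶ J ÷ (4.184 J/cal) = 1.50459×10⁶ cal

1.50×10⁶ cal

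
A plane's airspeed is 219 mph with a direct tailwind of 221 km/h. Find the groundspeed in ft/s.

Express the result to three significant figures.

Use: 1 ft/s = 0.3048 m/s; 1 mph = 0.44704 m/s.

523 ft/s

219 mph × 0.44704 = 97.9018 m/s
221 km/h × (1/3.6) = 61.3889 m/s
Combined: 97.9018 + 61.3889 = 159.291 m/s
In ft/s: 159.291 / 0.3048 = 522.608 ft/s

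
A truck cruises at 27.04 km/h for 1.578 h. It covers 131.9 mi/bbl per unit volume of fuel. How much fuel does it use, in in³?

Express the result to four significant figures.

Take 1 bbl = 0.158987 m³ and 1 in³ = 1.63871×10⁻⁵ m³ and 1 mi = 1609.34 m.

27.04 km/h → 7.51111 m/s
1.578 h → 5680.8 s
d = v × t = 7.51111 × 5680.8 = 42669.1 m
131.9 mi/bbl → 1.33515×10⁶ m/m³
V = d / (distance per unit fuel) = 42669.1 / 1.33515×10⁶ = 0.0319583 m³
In in³: 0.0319583 / 1.63871×10⁻⁵ = 1950.21 in³

1950 in³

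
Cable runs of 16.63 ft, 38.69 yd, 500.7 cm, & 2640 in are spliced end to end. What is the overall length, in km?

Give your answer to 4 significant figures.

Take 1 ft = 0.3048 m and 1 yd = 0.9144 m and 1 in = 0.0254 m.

16.63 ft × 0.3048 → 5.06882 m
38.69 yd × 0.9144 → 35.3781 m
500.7 cm × 0.01 → 5.007 m
2640 in × 0.0254 → 67.056 m
Total: 5.06882 + 35.3781 + 5.007 + 67.056 = 112.51 m
In km: 112.51 / 1000 = 0.11251 km

0.1125 km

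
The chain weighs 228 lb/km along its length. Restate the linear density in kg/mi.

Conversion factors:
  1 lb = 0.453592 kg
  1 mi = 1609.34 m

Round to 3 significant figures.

166 kg/mi

228 lb/km × 0.453592 kg/lb ÷ 1000 m/km = 0.103419 kg/m
0.103419 kg/m × 1609.34 m/mi = 166.436 kg/mi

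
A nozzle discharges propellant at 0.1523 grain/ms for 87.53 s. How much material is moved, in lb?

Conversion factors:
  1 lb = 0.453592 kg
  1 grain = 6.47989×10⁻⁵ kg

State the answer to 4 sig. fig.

0.1523 grain/ms → 0.00986887 kg/s
m = ṁ × t = 0.00986887 × 87.53 = 0.863822 kg
In lb: 0.863822 / 0.453592 = 1.9044 lb

1.904 lb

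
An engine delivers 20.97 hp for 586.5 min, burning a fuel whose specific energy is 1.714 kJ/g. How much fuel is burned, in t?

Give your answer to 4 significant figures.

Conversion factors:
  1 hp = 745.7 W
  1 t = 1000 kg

0.3210 t

20.97 hp → 15637.3 W
586.5 min → 35190 s
E = P × t = 15637.3 × 35190 = 5.50277×10⁸ J
1.714 kJ/g → 1.714×10⁶ J/kg
m = E / e_s = 5.50277×10⁸ / 1.714×10⁶ = 321.048 kg
In t: 321.048 / 1000 = 0.321048 t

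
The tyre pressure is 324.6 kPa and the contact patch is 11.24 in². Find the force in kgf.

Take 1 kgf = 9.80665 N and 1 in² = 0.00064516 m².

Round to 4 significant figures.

324.6 kPa × 1000 = 324600 Pa
11.24 in² × 0.00064516 = 0.0072516 m²
F = P × A = 324600 Pa × 0.0072516 m² = 2353.87 N
2353.87 N ÷ (9.80665 N/kgf) = 240.028 kgf

240.0 kgf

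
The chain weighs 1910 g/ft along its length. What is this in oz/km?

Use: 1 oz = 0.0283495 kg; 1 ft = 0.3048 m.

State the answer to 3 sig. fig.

2.21×10⁵ oz/km

1910 g/ft × 0.001 kg/g ÷ 0.3048 m/ft = 6.2664 kg/m
6.2664 kg/m ÷ 0.0283495 kg/oz × 1000 m/km = 221041 oz/km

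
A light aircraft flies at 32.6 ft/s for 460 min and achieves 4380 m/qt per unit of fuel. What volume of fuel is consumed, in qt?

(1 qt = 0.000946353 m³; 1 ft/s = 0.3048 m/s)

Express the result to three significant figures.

62.6 qt

32.6 ft/s → 9.93648 m/s
460 min → 27600 s
d = v × t = 9.93648 × 27600 = 274247 m
4380 m/qt → 4.62829×10⁶ m/m³
V = d / (distance per unit fuel) = 274247 / 4.62829×10⁶ = 0.0592545 m³
In qt: 0.0592545 / 0.000946353 = 62.6135 qt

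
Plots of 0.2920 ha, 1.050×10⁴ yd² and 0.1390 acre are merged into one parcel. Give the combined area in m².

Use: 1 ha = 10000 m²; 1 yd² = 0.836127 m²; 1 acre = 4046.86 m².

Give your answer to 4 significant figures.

1.226×10⁴ m²

0.2920 ha × 10000 = 2920 m²
1.050×10⁴ yd² × 0.836127 = 8779.33 m²
0.1390 acre × 4046.86 = 562.514 m²
Sum: 2920 + 8779.33 + 562.514 = 12261.8 m²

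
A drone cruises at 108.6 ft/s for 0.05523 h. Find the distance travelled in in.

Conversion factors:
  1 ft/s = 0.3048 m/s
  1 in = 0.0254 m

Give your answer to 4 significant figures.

2.591×10⁵ in

108.6 ft/s × 0.3048 = 33.1013 m/s
0.05523 h × 3600 = 198.828 s
d = v × t = 33.1013 m/s × 198.828 s = 6581.47 m
6581.47 m ÷ (0.0254 m/in) = 259113 in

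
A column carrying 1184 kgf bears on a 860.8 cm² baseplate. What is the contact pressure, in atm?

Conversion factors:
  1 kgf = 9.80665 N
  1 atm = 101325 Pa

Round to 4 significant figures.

1184 kgf × 9.80665 = 11611.1 N
860.8 cm² × 0.0001 = 0.08608 m²
P = F / A = 11611.1 N / 0.08608 m² = 134887 Pa
134887 Pa ÷ (101325 Pa/atm) = 1.33123 atm

1.331 atm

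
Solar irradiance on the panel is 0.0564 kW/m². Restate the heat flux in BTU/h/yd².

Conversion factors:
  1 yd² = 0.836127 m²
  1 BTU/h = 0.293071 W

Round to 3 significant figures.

161 BTU/h/yd²

0.0564 kW/m² × 1000 W/kW = 56.4 W/m²
56.4 W/m² ÷ 0.293071 W/BTU/h × 0.836127 m²/yd² = 160.908 BTU/h/yd²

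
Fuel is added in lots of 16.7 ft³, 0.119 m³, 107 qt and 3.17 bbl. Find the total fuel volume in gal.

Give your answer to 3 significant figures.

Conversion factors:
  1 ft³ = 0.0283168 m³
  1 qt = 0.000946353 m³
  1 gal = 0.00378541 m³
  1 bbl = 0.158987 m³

16.7 ft³ × 0.0283168 → 0.472891 m³
0.119 m³ (already m³)
107 qt × 0.000946353 → 0.10126 m³
3.17 bbl × 0.158987 → 0.503989 m³
Total: 0.472891 + 0.119 + 0.10126 + 0.503989 = 1.19714 m³
In gal: 1.19714 / 0.00378541 = 316.251 gal

316 gal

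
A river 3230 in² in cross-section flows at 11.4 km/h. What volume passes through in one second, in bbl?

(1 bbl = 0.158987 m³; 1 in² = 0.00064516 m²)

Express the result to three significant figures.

11.4 km/h × (1/3.6) → 3.16667 m/s
3230 in² × 0.00064516 → 2.08387 m²
V = v × A × t = 3.16667 m/s × 2.08387 m² × 1 s = 6.59893 m³
6.59893 m³ ÷ (0.158987 m³/bbl) = 41.5061 bbl

41.5 bbl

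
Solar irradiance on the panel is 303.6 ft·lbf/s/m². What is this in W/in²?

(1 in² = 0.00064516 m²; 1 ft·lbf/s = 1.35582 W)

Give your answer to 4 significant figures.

303.6 ft·lbf/s/m² × 1.35582 W/ft·lbf/s = 411.627 W/m²
411.627 W/m² × 0.00064516 m²/in² = 0.265565 W/in²

0.2656 W/in²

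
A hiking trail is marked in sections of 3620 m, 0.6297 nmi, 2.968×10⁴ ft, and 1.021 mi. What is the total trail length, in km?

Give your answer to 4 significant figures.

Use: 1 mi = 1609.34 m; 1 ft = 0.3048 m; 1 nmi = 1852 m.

15.48 km

3620 m (already m)
0.6297 nmi × 1852 → 1166.2 m
2.968×10⁴ ft × 0.3048 → 9046.46 m
1.021 mi × 1609.34 → 1643.14 m
Total: 3620 + 1166.2 + 9046.46 + 1643.14 = 15475.8 m
In km: 15475.8 / 1000 = 15.4758 km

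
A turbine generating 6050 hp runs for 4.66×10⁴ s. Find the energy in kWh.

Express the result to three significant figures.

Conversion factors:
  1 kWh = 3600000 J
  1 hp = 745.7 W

5.84×10⁴ kWh

6050 hp × 745.7 = 4.51148×10⁶ W
E = P × t = 4.51148×10⁶ W × 46600 s = 2.10235×10¹¹ J
2.10235×10¹¹ J ÷ (3600000 J/kWh) = 58398.6 kWh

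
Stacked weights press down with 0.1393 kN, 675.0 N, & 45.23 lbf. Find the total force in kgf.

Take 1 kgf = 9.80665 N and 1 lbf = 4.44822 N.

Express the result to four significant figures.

103.6 kgf

0.1393 kN × 1000 = 139.3 N
675.0 N (already N)
45.23 lbf × 4.44822 = 201.193 N
Combined: 139.3 + 675 + 201.193 = 1015.49 N
In kgf: 1015.49 / 9.80665 = 103.551 kgf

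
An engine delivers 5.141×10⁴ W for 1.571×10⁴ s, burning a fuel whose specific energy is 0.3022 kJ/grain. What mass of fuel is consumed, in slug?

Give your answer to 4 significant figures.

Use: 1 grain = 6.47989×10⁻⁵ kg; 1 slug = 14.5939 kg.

E = P × t = 51410 × 15710 = 8.07651×10⁸ J
0.3022 kJ/grain → 4.66366×10⁶ J/kg
m = E / e_s = 8.07651×10⁸ / 4.66366×10⁶ = 173.18 kg
In slug: 173.18 / 14.5939 = 11.8666 slug

11.87 slug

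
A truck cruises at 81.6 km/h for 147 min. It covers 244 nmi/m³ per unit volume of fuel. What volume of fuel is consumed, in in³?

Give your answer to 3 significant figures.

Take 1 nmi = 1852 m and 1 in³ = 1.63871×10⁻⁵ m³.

2.70×10⁴ in³

81.6 km/h → 22.6667 m/s
147 min → 8820 s
d = v × t = 22.6667 × 8820 = 199920 m
244 nmi/m³ → 451888 m/m³
V = d / (distance per unit fuel) = 199920 / 451888 = 0.442411 m³
In in³: 0.442411 / 1.63871×10⁻⁵ = 26997.5 in³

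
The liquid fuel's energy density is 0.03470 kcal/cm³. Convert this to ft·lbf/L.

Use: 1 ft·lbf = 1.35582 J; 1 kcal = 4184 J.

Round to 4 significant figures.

0.03470 kcal/cm³ × 4184 J/kcal ÷ 10⁻⁶ m³/cm³ = 1.45185×10⁸ J/m³
1.45185×10⁸ J/m³ ÷ 1.35582 J/ft·lbf × 0.001 m³/L = 107083 ft·lbf/L

1.071×10⁵ ft·lbf/L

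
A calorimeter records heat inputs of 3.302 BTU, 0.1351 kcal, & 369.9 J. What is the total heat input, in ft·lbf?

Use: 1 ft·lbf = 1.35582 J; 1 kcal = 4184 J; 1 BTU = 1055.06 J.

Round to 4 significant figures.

3.302 BTU × 1055.06 = 3483.81 J
0.1351 kcal × 4184 = 565.258 J
369.9 J (already J)
Combined: 3483.81 + 565.258 + 369.9 = 4418.97 J
In ft·lbf: 4418.97 / 1.35582 = 3259.26 ft·lbf

3259 ft·lbf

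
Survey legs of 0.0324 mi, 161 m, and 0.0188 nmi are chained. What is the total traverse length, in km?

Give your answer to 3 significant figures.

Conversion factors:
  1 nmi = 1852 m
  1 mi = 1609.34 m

0.0324 mi × 1609.34 = 52.1426 m
161 m (already m)
0.0188 nmi × 1852 = 34.8176 m
Total: 52.1426 + 161 + 34.8176 = 247.96 m
In km: 247.96 / 1000 = 0.24796 km

0.248 km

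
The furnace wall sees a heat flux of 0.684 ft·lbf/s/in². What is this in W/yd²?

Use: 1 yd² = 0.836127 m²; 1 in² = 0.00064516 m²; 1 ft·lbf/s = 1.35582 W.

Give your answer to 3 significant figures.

0.684 ft·lbf/s/in² × 1.35582 W/ft·lbf/s ÷ 0.00064516 m²/in² = 1437.44 W/m²
1437.44 W/m² × 0.836127 m²/yd² = 1201.88 W/yd²

1200 W/yd²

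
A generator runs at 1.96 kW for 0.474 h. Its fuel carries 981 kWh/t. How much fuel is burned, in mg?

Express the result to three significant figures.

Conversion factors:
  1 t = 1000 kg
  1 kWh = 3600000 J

9.47×10⁵ mg

1.96 kW → 1960 W
0.474 h → 1706.4 s
E = P × t = 1960 × 1706.4 = 3.34454×10⁶ J
981 kWh/t → 3.5316×10⁶ J/kg
m = E / e_s = 3.34454×10⁶ / 3.5316×10⁶ = 0.947033 kg
In mg: 0.947033 / 10⁻⁶ = 947033 mg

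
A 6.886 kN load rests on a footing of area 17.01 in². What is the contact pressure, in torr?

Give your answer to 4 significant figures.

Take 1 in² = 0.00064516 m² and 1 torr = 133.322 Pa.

6.886 kN × 1000 = 6886 N
17.01 in² × 0.00064516 = 0.0109742 m²
P = F / A = 6886 N / 0.0109742 m² = 627472 Pa
627472 Pa ÷ (133.322 Pa/torr) = 4706.44 torr

4706 torr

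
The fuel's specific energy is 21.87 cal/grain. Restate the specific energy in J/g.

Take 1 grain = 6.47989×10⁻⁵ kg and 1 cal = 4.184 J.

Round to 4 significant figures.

21.87 cal/grain × 4.184 J/cal ÷ 6.47989×10⁻⁵ kg/grain = 1.41212×10⁶ J/kg
1.41212×10⁶ J/kg × 0.001 kg/g = 1412.12 J/g

1412 J/g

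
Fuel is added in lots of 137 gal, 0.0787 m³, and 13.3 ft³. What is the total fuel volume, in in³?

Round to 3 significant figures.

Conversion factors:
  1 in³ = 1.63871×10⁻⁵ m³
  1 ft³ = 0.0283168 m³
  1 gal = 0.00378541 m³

5.94×10⁴ in³

137 gal × 0.00378541 = 0.518601 m³
0.0787 m³ (already m³)
13.3 ft³ × 0.0283168 = 0.376613 m³
Combined: 0.518601 + 0.0787 + 0.376613 = 0.973914 m³
In in³: 0.973914 / 1.63871×10⁻⁵ = 59431.7 in³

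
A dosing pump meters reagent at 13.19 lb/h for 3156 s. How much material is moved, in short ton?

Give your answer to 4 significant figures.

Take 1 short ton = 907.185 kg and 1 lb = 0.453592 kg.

13.19 lb/h → 0.00166191 kg/s
m = ṁ × t = 0.00166191 × 3156 = 5.24499 kg
In short ton: 5.24499 / 907.185 = 0.00578161 short ton

0.005782 short ton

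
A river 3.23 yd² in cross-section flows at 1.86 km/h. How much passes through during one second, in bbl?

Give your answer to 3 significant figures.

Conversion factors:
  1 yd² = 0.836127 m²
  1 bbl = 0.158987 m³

8.78 bbl

1.86 km/h × (1/3.6) → 0.516667 m/s
3.23 yd² × 0.836127 → 2.70069 m²
V = v × A × t = 0.516667 m/s × 2.70069 m² × 1 s = 1.39536 m³
1.39536 m³ ÷ (0.158987 m³/bbl) = 8.77657 bbl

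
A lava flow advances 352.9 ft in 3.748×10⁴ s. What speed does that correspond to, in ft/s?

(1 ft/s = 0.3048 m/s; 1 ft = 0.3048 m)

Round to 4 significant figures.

352.9 ft × 0.3048 → 107.564 m
v = d / t = 107.564 m / 37480 s = 0.0028699 m/s
0.0028699 m/s ÷ (0.3048 m/s/ft/s) = 0.00941568 ft/s

0.009416 ft/s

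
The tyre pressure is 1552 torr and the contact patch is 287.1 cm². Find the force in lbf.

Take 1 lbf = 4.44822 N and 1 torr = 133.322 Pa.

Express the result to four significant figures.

1552 torr × 133.322 = 206916 Pa
287.1 cm² × 0.0001 = 0.02871 m²
F = P × A = 206916 Pa × 0.02871 m² = 5940.56 N
5940.56 N ÷ (4.44822 N/lbf) = 1335.49 lbf

1335 lbf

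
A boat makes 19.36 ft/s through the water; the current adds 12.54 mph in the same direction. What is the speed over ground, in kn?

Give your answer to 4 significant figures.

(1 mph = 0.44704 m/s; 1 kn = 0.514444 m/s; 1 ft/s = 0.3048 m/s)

22.37 kn

19.36 ft/s × 0.3048 = 5.90093 m/s
12.54 mph × 0.44704 = 5.60588 m/s
Combined: 5.90093 + 5.60588 = 11.5068 m/s
In kn: 11.5068 / 0.514444 = 22.3674 kn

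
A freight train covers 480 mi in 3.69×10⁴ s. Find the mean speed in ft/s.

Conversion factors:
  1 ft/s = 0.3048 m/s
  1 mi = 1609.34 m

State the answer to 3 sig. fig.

68.7 ft/s

480 mi × 1609.34 → 772483 m
v = d / t = 772483 m / 36900 s = 20.9345 m/s
20.9345 m/s ÷ (0.3048 m/s/ft/s) = 68.6827 ft/s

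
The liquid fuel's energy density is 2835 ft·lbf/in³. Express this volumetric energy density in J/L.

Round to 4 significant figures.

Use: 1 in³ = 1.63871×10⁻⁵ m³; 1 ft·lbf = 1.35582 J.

2835 ft·lbf/in³ × 1.35582 J/ft·lbf ÷ 1.63871×10⁻⁵ m³/in³ = 2.34559×10⁸ J/m³
2.34559×10⁸ J/m³ × 0.001 m³/L = 234559 J/L

2.346×10⁵ J/L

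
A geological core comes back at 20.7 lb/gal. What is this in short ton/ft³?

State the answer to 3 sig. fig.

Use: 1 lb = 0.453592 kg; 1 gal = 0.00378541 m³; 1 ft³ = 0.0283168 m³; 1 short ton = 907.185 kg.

0.0774 short ton/ft³

20.7 lb/gal × 0.453592 kg/lb ÷ 0.00378541 m³/gal = 2480.41 kg/m³
2480.41 kg/m³ ÷ 907.185 kg/short ton × 0.0283168 m³/ft³ = 0.0774233 short ton/ft³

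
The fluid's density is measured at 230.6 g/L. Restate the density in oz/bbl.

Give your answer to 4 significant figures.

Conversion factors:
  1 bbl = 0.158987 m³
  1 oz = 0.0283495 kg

1293 oz/bbl

230.6 g/L × 0.001 kg/g ÷ 0.001 m³/L = 230.6 kg/m³
230.6 kg/m³ ÷ 0.0283495 kg/oz × 0.158987 m³/bbl = 1293.23 oz/bbl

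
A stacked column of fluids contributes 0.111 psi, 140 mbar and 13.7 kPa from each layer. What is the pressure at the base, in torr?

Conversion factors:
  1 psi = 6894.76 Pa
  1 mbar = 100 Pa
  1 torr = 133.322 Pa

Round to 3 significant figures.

0.111 psi × 6894.76 = 765.318 Pa
140 mbar × 100 = 14000 Pa
13.7 kPa × 1000 = 13700 Pa
Combined: 765.318 + 14000 + 13700 = 28465.3 Pa
In torr: 28465.3 / 133.322 = 213.508 torr

214 torr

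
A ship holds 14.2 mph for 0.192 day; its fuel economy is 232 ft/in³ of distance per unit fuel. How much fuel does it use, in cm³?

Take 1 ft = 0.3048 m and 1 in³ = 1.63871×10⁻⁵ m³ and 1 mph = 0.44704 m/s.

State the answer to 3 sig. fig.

14.2 mph → 6.34797 m/s
0.192 day → 16588.8 s
d = v × t = 6.34797 × 16588.8 = 105305 m
232 ft/in³ → 4.3152×10⁶ m/m³
V = d / (distance per unit fuel) = 105305 / 4.3152×10⁶ = 0.0244033 m³
In cm³: 0.0244033 / 10⁻⁶ = 24403.3 cm³

2.44×10⁴ cm³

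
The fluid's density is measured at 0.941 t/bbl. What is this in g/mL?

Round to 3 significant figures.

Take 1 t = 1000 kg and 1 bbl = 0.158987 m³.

0.941 t/bbl × 1000 kg/t ÷ 0.158987 m³/bbl = 5918.72 kg/m³
5918.72 kg/m³ ÷ 0.001 kg/g × 10⁻⁶ m³/mL = 5.91872 g/mL

5.92 g/mL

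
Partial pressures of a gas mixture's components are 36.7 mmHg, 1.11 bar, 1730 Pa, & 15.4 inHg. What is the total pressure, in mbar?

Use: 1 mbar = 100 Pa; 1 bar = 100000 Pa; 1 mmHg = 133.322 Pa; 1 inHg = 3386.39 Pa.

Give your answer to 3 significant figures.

36.7 mmHg × 133.322 = 4892.92 Pa
1.11 bar × 100000 = 111000 Pa
1730 Pa (already Pa)
15.4 inHg × 3386.39 = 52150.4 Pa
Sum: 4892.92 + 111000 + 1730 + 52150.4 = 169773 Pa
In mbar: 169773 / 100 = 1697.73 mbar

1700 mbar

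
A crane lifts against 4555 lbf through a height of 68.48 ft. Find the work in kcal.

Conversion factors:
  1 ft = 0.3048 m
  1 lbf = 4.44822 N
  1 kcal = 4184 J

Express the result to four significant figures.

101.1 kcal

4555 lbf × 4.44822 = 20261.6 N
68.48 ft × 0.3048 = 20.8727 m
W = F × d = 20261.6 N × 20.8727 m = 422914 J
422914 J ÷ (4184 J/kcal) = 101.079 kcal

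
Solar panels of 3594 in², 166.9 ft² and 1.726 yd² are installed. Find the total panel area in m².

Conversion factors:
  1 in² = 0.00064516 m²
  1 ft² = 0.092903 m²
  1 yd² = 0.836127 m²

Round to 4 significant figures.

19.27 m²

3594 in² × 0.00064516 = 2.31871 m²
166.9 ft² × 0.092903 = 15.5055 m²
1.726 yd² × 0.836127 = 1.44316 m²
Sum: 2.31871 + 15.5055 + 1.44316 = 19.2674 m²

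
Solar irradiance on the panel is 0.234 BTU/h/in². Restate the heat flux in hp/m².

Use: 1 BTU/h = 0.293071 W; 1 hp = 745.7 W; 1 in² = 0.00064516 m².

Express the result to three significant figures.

0.234 BTU/h/in² × 0.293071 W/BTU/h ÷ 0.00064516 m²/in² = 106.297 W/m²
106.297 W/m² ÷ 745.7 W/hp = 0.142547 hp/m²

0.143 hp/m²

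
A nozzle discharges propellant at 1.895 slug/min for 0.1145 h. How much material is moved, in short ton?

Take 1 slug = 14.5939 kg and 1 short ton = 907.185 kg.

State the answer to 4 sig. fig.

1.895 slug/min → 0.460924 kg/s
0.1145 h → 412.2 s
m = ṁ × t = 0.460924 × 412.2 = 189.993 kg
In short ton: 189.993 / 907.185 = 0.209431 short ton

0.2094 short ton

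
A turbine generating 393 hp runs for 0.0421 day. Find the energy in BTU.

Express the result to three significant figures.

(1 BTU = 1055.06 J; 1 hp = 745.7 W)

393 hp × 745.7 → 293060 W
0.0421 day × 86400 → 3637.44 s
E = P × t = 293060 W × 3637.44 s = 1.06599×10⁹ J
1.06599×10⁹ J ÷ (1055.06 J/BTU) = 1.01036×10⁶ BTU

1.01×10⁶ BTU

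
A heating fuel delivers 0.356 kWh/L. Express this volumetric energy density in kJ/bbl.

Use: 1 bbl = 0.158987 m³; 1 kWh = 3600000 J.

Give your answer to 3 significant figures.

2.04×10⁵ kJ/bbl

0.356 kWh/L × 3600000 J/kWh ÷ 0.001 m³/L = 1.2816×10⁹ J/m³
1.2816×10⁹ J/m³ ÷ 1000 J/kJ × 0.158987 m³/bbl = 203758 kJ/bbl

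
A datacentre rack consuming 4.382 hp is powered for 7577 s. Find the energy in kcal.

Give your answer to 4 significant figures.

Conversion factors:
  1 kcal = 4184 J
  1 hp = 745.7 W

5918 kcal

4.382 hp × 745.7 → 3267.66 W
E = P × t = 3267.66 W × 7577 s = 2.47591×10⁷ J
2.47591×10⁷ J ÷ (4184 J/kcal) = 5917.57 kcal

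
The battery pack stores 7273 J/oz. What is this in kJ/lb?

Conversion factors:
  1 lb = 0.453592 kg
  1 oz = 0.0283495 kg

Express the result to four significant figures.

7273 J/oz ÷ 0.0283495 kg/oz = 256548 J/kg
256548 J/kg ÷ 1000 J/kJ × 0.453592 kg/lb = 116.368 kJ/lb

116.4 kJ/lb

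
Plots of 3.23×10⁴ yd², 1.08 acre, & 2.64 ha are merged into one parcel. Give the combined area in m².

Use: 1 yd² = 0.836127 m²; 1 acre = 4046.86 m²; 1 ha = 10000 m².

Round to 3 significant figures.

3.23×10⁴ yd² × 0.836127 = 27006.9 m²
1.08 acre × 4046.86 = 4370.61 m²
2.64 ha × 10000 = 26400 m²
Combined: 27006.9 + 4370.61 + 26400 = 57777.5 m²

5.78×10⁴ m²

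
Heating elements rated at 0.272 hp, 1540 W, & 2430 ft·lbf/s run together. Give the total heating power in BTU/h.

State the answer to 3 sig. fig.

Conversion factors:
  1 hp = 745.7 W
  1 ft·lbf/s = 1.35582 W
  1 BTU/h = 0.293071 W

0.272 hp × 745.7 → 202.83 W
1540 W (already W)
2430 ft·lbf/s × 1.35582 → 3294.64 W
Total: 202.83 + 1540 + 3294.64 = 5037.47 W
In BTU/h: 5037.47 / 0.293071 = 17188.6 BTU/h

1.72×10⁴ BTU/h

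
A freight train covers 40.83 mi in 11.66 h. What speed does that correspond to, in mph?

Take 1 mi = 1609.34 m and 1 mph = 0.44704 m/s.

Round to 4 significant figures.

3.502 mph

40.83 mi × 1609.34 = 65709.4 m
11.66 h × 3600 = 41976 s
v = d / t = 65709.4 m / 41976 s = 1.5654 m/s
1.5654 m/s ÷ (0.44704 m/s/mph) = 3.5017 mph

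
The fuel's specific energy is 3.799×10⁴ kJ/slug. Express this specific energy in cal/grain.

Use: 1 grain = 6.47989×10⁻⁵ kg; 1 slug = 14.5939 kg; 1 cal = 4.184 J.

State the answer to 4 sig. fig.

3.799×10⁴ kJ/slug × 1000 J/kJ ÷ 14.5939 kg/slug = 2.60314×10⁶ J/kg
2.60314×10⁶ J/kg ÷ 4.184 J/cal × 6.47989×10⁻⁵ kg/grain = 40.3156 cal/grain

40.32 cal/grain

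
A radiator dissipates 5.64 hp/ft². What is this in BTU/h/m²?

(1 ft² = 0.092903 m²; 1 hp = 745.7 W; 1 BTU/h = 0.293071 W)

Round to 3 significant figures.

5.64 hp/ft² × 745.7 W/hp ÷ 0.092903 m²/ft² = 45270.3 W/m²
45270.3 W/m² ÷ 0.293071 W/BTU/h = 154469 BTU/h/m²

1.54×10⁵ BTU/h/m²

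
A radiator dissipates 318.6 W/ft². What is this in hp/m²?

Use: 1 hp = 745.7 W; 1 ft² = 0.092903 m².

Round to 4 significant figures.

318.6 W/ft² ÷ 0.092903 m²/ft² = 3429.38 W/m²
3429.38 W/m² ÷ 745.7 W/hp = 4.59887 hp/m²

4.599 hp/m²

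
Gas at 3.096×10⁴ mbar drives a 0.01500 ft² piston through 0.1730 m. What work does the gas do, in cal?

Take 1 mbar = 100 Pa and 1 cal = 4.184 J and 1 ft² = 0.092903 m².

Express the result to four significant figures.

178.4 cal

3.096×10⁴ mbar → 3.096×10⁶ Pa
0.01500 ft² → 0.00139354 m²
F = P × A = 3.096×10⁶ × 0.00139354 = 4314.4 N
W = F × d = 4314.4 × 0.173 = 746.391 J
In cal: 746.391 / 4.184 = 178.392 cal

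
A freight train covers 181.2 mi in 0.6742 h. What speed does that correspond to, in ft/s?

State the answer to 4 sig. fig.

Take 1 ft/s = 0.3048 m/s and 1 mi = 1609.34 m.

181.2 mi × 1609.34 → 291612 m
0.6742 h × 3600 → 2427.12 s
v = d / t = 291612 m / 2427.12 s = 120.147 m/s
120.147 m/s ÷ (0.3048 m/s/ft/s) = 394.183 ft/s

394.2 ft/s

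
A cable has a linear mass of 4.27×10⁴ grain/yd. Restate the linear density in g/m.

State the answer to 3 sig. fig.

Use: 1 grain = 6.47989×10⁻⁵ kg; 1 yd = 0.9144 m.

3030 g/m

4.27×10⁴ grain/yd × 6.47989×10⁻⁵ kg/grain ÷ 0.9144 m/yd = 3.02593 kg/m
3.02593 kg/m ÷ 0.001 kg/g = 3025.93 g/m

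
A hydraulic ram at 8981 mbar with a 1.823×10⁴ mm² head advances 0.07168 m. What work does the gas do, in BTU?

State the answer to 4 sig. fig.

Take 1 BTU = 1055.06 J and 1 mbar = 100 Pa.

1.112 BTU

8981 mbar → 898100 Pa
1.823×10⁴ mm² → 0.01823 m²
F = P × A = 898100 × 0.01823 = 16372.4 N
W = F × d = 16372.4 × 0.07168 = 1173.57 J
In BTU: 1173.57 / 1055.06 = 1.11233 BTU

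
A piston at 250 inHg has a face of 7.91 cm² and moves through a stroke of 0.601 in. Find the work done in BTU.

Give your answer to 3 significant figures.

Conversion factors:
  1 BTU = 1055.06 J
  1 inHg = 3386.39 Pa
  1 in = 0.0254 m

250 inHg → 846598 Pa
7.91 cm² → 7.91×10⁻⁴ m²
F = P × A = 846598 × 7.91×10⁻⁴ = 669.659 N
0.601 in → 0.0152654 m
W = F × d = 669.659 × 0.0152654 = 10.2226 J
In BTU: 10.2226 / 1055.06 = 0.00968912 BTU

0.00969 BTU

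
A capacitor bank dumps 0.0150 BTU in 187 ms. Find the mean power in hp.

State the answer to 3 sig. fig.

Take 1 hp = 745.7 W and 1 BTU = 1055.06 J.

0.113 hp

0.0150 BTU × 1055.06 → 15.8259 J
187 ms × 0.001 → 0.187 s
P = E / t = 15.8259 J / 0.187 s = 84.6305 W
84.6305 W ÷ (745.7 W/hp) = 0.113491 hp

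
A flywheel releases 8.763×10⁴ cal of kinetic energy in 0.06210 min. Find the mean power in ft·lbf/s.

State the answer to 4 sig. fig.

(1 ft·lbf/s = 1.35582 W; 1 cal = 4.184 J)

8.763×10⁴ cal × 4.184 → 366644 J
0.06210 min × 60 → 3.726 s
P = E / t = 366644 J / 3.726 s = 98401.5 W
98401.5 W ÷ (1.35582 W/ft·lbf/s) = 72577.1 ft·lbf/s

7.258×10⁴ ft·lbf/s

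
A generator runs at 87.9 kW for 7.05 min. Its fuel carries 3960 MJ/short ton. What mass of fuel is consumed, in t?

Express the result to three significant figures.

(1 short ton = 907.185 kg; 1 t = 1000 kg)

87.9 kW → 87900 W
7.05 min → 423 s
E = P × t = 87900 × 423 = 3.71817×10⁷ J
3960 MJ/short ton → 4.36515×10⁶ J/kg
m = E / e_s = 3.71817×10⁷ / 4.36515×10⁶ = 8.51785 kg
In t: 8.51785 / 1000 = 0.00851785 t

0.00852 t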